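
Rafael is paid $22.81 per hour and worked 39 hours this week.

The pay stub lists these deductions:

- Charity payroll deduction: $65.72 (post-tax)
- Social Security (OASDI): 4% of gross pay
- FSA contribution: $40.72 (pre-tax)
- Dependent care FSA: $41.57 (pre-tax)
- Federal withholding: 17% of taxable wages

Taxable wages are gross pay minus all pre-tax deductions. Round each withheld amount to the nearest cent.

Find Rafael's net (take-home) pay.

Gross pay: 39 × $22.81 = $889.59
Dependent care FSA: $41.57
FSA contribution: $40.72
Pre-tax total = $41.57 + $40.72 = $82.29
Taxable wages = $889.59 − $82.29 = $807.30
Federal withholding: $807.30 × 0.17 = $137.24
Social Security (OASDI): $889.59 × 0.04 = $35.58
Charity payroll deduction: $65.72
Total deductions = $41.57 + $40.72 + $137.24 + $35.58 + $65.72 = $320.83
Net pay = $889.59 − $320.83 = $568.76

$568.76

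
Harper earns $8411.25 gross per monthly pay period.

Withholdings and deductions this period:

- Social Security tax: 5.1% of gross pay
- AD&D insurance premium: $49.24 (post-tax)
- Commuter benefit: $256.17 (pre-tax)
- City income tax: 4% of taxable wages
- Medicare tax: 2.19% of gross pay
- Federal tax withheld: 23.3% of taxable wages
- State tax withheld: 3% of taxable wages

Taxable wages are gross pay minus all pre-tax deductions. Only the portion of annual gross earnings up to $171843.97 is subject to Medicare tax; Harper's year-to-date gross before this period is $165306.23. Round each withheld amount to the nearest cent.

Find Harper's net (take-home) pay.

$5062.71

Commuter benefit: $256.17
Taxable wages = $8411.25 − $256.17 = $8155.08
Federal tax withheld: $8155.08 × 0.233 = $1900.13
City income tax: $8155.08 × 0.04 = $326.20
State tax withheld: $8155.08 × 0.03 = $244.65
Social Security tax: $8411.25 × 0.051 = $428.97
Medicare tax: only $171843.97 − $165306.23 = $6537.74 of this check is subject → $6537.74 × 0.0219 = $143.18
AD&D insurance premium: $49.24
Total deductions = $256.17 + $1900.13 + $326.20 + $244.65 + $428.97 + $143.18 + $49.24 = $3348.54
Net pay = $8411.25 − $3348.54 = $5062.71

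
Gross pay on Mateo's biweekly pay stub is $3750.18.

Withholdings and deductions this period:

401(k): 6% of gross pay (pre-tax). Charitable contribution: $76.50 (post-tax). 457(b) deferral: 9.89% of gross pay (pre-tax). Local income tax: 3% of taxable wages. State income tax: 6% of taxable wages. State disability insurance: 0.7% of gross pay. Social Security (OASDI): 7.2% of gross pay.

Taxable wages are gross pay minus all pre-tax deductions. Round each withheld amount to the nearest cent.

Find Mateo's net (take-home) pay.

457(b) deferral: $3750.18 × 0.0989 = $370.89
401(k): $3750.18 × 0.06 = $225.01
Pre-tax total = $370.89 + $225.01 = $595.90
Taxable wages = $3750.18 − $595.90 = $3154.28
Local income tax: $3154.28 × 0.03 = $94.63
State income tax: $3154.28 × 0.06 = $189.26
Social Security (OASDI): $3750.18 × 0.072 = $270.01
State disability insurance: $3750.18 × 0.007 = $26.25
Charitable contribution: $76.50
Total deductions = $370.89 + $225.01 + $94.63 + $189.26 + $270.01 + $26.25 + $76.50 = $1252.55
Net pay = $3750.18 − $1252.55 = $2497.63

$2497.63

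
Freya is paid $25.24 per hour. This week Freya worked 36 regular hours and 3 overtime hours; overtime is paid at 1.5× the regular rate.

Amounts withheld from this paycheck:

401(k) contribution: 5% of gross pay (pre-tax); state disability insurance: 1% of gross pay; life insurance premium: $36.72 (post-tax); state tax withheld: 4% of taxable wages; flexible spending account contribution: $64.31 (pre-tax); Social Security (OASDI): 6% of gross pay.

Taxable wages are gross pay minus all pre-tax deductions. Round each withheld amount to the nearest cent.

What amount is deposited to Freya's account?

$762.26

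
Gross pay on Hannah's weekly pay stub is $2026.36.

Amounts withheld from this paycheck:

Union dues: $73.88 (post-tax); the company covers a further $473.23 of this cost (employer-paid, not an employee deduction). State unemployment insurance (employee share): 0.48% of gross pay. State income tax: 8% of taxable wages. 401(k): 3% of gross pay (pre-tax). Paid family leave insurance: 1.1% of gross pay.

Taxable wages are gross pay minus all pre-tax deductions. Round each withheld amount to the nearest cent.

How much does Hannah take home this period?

$1702.42

401(k): $2026.36 × 0.03 = $60.79
Taxable wages = $2026.36 − $60.79 = $1965.57
State income tax: $1965.57 × 0.08 = $157.25
Paid family leave insurance: $2026.36 × 0.011 = $22.29
State unemployment insurance (employee share): $2026.36 × 0.0048 = $9.73
Union dues: $73.88
(Employer's $473.23 toward union dues is not withheld from the employee.)
Total deductions = $60.79 + $157.25 + $22.29 + $9.73 + $73.88 = $323.94
Net pay = $2026.36 − $323.94 = $1702.42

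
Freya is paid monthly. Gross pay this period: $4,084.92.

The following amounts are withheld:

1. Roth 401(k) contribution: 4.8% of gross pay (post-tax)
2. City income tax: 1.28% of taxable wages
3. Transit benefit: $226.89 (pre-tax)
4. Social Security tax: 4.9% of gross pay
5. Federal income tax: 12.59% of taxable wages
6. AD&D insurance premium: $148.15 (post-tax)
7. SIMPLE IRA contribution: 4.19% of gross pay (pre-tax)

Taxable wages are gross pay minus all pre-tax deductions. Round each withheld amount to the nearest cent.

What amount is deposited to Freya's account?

$2,631.11

SIMPLE IRA contribution: $4,084.92 × 0.0419 = $171.16
Transit benefit: $226.89
Pre-tax total = $171.16 + $226.89 = $398.05
Taxable wages = $4,084.92 − $398.05 = $3,686.87
City income tax: $3,686.87 × 0.0128 = $47.19
Federal income tax: $3,686.87 × 0.1259 = $464.18
Social Security tax: $4,084.92 × 0.049 = $200.16
AD&D insurance premium: $148.15
Roth 401(k) contribution: $4,084.92 × 0.048 = $196.08
Total deductions = $171.16 + $226.89 + $47.19 + $464.18 + $200.16 + $148.15 + $196.08 = $1,453.81
Net pay = $4,084.92 − $1,453.81 = $2,631.11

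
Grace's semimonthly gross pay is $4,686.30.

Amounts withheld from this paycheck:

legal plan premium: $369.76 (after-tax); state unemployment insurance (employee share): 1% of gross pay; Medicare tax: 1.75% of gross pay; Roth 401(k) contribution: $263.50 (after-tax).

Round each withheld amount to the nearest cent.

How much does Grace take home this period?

Medicare tax: $4,686.30 × 0.0175 = $82.01
State unemployment insurance (employee share): $4,686.30 × 0.01 = $46.86
Legal plan premium: $369.76
Roth 401(k) contribution: $263.50
Total deductions = $82.01 + $46.86 + $369.76 + $263.50 = $762.13
Net pay = $4,686.30 − $762.13 = $3,924.17

$3,924.17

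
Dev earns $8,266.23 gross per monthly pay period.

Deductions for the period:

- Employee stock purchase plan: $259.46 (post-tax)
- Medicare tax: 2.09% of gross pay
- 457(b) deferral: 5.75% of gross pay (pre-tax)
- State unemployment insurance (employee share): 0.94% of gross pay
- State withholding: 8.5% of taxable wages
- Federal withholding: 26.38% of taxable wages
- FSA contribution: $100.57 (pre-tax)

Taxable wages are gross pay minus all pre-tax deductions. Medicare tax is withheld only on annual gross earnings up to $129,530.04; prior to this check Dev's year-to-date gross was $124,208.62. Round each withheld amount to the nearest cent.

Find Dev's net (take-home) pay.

FSA contribution: $100.57
457(b) deferral: $8,266.23 × 0.0575 = $475.31
Pre-tax total = $100.57 + $475.31 = $575.88
Taxable wages = $8,266.23 − $575.88 = $7,690.35
State withholding: $7,690.35 × 0.085 = $653.68
Federal withholding: $7,690.35 × 0.2638 = $2,028.71
Medicare tax: only $129,530.04 − $124,208.62 = $5,321.42 of this check is subject → $5,321.42 × 0.0209 = $111.22
State unemployment insurance (employee share): $8,266.23 × 0.0094 = $77.70
Employee stock purchase plan: $259.46
Total deductions = $100.57 + $475.31 + $653.68 + $2,028.71 + $111.22 + $77.70 + $259.46 = $3,706.65
Net pay = $8,266.23 − $3,706.65 = $4,559.58

$4,559.58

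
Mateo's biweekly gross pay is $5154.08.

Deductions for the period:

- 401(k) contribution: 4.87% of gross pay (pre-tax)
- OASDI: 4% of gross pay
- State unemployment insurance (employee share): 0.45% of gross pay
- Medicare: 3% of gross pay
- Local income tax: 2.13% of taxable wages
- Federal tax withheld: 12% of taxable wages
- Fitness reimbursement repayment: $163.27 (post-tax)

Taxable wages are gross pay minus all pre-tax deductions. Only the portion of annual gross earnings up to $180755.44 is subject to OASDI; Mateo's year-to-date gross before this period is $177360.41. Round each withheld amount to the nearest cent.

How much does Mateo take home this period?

$3733.39

401(k) contribution: $5154.08 × 0.0487 = $251.00
Taxable wages = $5154.08 − $251.00 = $4903.08
Federal tax withheld: $4903.08 × 0.12 = $588.37
Local income tax: $4903.08 × 0.0213 = $104.44
OASDI: only $180755.44 − $177360.41 = $3395.03 of this check is subject → $3395.03 × 0.04 = $135.80
Medicare: $5154.08 × 0.03 = $154.62
State unemployment insurance (employee share): $5154.08 × 0.0045 = $23.19
Fitness reimbursement repayment: $163.27
Total deductions = $251.00 + $588.37 + $104.44 + $135.80 + $154.62 + $23.19 + $163.27 = $1420.69
Net pay = $5154.08 − $1420.69 = $3733.39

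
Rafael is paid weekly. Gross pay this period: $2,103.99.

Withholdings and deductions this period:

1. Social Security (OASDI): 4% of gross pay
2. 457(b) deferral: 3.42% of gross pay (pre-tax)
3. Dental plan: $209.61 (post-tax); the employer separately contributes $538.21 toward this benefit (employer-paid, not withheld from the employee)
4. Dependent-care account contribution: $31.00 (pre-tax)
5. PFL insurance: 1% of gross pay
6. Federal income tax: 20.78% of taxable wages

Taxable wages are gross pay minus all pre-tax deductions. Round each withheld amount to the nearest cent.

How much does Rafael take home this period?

$1,270.41

Dependent-care account contribution: $31.00
457(b) deferral: $2,103.99 × 0.0342 = $71.96
Pre-tax total = $31.00 + $71.96 = $102.96
Taxable wages = $2,103.99 − $102.96 = $2,001.03
Federal income tax: $2,001.03 × 0.2078 = $415.81
Social Security (OASDI): $2,103.99 × 0.04 = $84.16
PFL insurance: $2,103.99 × 0.01 = $21.04
Dental plan: $209.61
(Employer's $538.21 toward dental plan is not withheld from the employee.)
Total deductions = $31.00 + $71.96 + $415.81 + $84.16 + $21.04 + $209.61 = $833.58
Net pay = $2,103.99 − $833.58 = $1,270.41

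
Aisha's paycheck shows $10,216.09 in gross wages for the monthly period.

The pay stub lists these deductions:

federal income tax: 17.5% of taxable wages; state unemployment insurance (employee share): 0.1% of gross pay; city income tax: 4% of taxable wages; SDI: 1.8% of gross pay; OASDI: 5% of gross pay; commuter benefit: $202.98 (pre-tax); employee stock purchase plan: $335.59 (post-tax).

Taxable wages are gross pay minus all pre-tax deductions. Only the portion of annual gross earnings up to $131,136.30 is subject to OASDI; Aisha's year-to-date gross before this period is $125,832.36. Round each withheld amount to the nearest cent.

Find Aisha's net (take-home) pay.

Commuter benefit: $202.98
Taxable wages = $10,216.09 − $202.98 = $10,013.11
City income tax: $10,013.11 × 0.04 = $400.52
Federal income tax: $10,013.11 × 0.175 = $1,752.29
SDI: $10,216.09 × 0.018 = $183.89
State unemployment insurance (employee share): $10,216.09 × 0.001 = $10.22
OASDI: only $131,136.30 − $125,832.36 = $5,303.94 of this check is subject → $5,303.94 × 0.05 = $265.20
Employee stock purchase plan: $335.59
Total deductions = $202.98 + $400.52 + $1,752.29 + $183.89 + $10.22 + $265.20 + $335.59 = $3,150.69
Net pay = $10,216.09 − $3,150.69 = $7,065.40

$7,065.40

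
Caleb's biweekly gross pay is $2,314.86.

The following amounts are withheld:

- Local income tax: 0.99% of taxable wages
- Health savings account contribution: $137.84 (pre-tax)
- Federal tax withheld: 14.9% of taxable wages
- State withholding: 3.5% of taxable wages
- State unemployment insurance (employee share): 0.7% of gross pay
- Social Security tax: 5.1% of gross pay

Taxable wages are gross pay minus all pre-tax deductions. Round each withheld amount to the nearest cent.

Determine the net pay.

$1,620.63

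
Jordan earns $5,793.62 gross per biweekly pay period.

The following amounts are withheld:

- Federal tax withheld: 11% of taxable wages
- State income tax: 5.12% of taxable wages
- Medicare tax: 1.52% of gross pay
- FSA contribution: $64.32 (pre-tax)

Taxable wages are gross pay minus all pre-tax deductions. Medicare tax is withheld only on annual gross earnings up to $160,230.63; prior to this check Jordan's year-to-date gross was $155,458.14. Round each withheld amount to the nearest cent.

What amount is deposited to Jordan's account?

$4,733.20

FSA contribution: $64.32
Taxable wages = $5,793.62 − $64.32 = $5,729.30
Federal tax withheld: $5,729.30 × 0.11 = $630.22
State income tax: $5,729.30 × 0.0512 = $293.34
Medicare tax: only $160,230.63 − $155,458.14 = $4,772.49 of this check is subject → $4,772.49 × 0.0152 = $72.54
Total deductions = $64.32 + $630.22 + $293.34 + $72.54 = $1,060.42
Net pay = $5,793.62 − $1,060.42 = $4,733.20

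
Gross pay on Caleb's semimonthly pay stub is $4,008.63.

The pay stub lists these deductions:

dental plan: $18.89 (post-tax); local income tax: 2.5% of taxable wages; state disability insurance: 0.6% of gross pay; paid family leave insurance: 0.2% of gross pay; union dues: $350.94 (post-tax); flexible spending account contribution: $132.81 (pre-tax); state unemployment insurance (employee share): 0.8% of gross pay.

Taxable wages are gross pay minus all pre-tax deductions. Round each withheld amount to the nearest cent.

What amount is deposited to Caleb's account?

$3,344.95

Flexible spending account contribution: $132.81
Taxable wages = $4,008.63 − $132.81 = $3,875.82
Local income tax: $3,875.82 × 0.025 = $96.90
Paid family leave insurance: $4,008.63 × 0.002 = $8.02
State disability insurance: $4,008.63 × 0.006 = $24.05
State unemployment insurance (employee share): $4,008.63 × 0.008 = $32.07
Union dues: $350.94
Dental plan: $18.89
Total deductions = $132.81 + $96.90 + $8.02 + $24.05 + $32.07 + $350.94 + $18.89 = $663.68
Net pay = $4,008.63 − $663.68 = $3,344.95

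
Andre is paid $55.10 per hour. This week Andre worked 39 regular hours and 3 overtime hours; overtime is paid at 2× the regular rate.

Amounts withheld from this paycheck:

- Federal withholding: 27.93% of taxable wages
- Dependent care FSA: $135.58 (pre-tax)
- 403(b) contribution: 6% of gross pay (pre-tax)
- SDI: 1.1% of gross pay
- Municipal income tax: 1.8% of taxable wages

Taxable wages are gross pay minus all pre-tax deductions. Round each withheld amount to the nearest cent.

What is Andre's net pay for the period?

Regular pay: 39 × $55.10 = $2148.90
Overtime pay: 3 × $55.10 × 2 = $330.60
Gross pay = $2148.90 + $330.60 = $2479.50
Dependent care FSA: $135.58
403(b) contribution: $2479.50 × 0.06 = $148.77
Pre-tax total = $135.58 + $148.77 = $284.35
Taxable wages = $2479.50 − $284.35 = $2195.15
Federal withholding: $2195.15 × 0.2793 = $613.11
Municipal income tax: $2195.15 × 0.018 = $39.51
SDI: $2479.50 × 0.011 = $27.27
Total deductions = $135.58 + $148.77 + $613.11 + $39.51 + $27.27 = $964.24
Net pay = $2479.50 − $964.24 = $1515.26

$1515.26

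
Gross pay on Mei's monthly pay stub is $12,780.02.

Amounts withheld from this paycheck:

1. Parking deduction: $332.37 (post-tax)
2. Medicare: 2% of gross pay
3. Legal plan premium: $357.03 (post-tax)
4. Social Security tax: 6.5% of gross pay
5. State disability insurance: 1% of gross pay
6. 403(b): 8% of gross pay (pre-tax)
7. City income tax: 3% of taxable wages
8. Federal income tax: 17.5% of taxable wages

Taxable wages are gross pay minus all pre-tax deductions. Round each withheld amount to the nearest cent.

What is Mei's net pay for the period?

$7,443.81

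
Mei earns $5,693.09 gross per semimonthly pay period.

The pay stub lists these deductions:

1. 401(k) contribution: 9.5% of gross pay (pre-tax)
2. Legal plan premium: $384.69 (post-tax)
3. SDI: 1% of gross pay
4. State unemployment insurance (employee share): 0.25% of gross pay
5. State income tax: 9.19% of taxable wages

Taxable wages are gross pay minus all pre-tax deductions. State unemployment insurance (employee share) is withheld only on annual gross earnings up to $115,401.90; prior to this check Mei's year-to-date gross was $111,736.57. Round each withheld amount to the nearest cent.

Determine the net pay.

401(k) contribution: $5,693.09 × 0.095 = $540.84
Taxable wages = $5,693.09 − $540.84 = $5,152.25
State income tax: $5,152.25 × 0.0919 = $473.49
State unemployment insurance (employee share): only $115,401.90 − $111,736.57 = $3,665.33 of this check is subject → $3,665.33 × 0.0025 = $9.16
SDI: $5,693.09 × 0.01 = $56.93
Legal plan premium: $384.69
Total deductions = $540.84 + $473.49 + $9.16 + $56.93 + $384.69 = $1,465.11
Net pay = $5,693.09 − $1,465.11 = $4,227.98

$4,227.98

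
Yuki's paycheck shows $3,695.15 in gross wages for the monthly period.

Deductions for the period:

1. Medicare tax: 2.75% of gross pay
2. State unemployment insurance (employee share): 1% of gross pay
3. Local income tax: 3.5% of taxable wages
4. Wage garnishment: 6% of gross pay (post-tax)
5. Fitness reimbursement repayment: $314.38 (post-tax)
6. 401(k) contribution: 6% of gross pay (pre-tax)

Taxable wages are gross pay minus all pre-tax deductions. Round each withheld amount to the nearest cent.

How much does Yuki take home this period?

$2,677.21

401(k) contribution: $3,695.15 × 0.06 = $221.71
Taxable wages = $3,695.15 − $221.71 = $3,473.44
Local income tax: $3,473.44 × 0.035 = $121.57
Medicare tax: $3,695.15 × 0.0275 = $101.62
State unemployment insurance (employee share): $3,695.15 × 0.01 = $36.95
Fitness reimbursement repayment: $314.38
Wage garnishment: $3,695.15 × 0.06 = $221.71
Total deductions = $221.71 + $121.57 + $101.62 + $36.95 + $314.38 + $221.71 = $1,017.94
Net pay = $3,695.15 − $1,017.94 = $2,677.21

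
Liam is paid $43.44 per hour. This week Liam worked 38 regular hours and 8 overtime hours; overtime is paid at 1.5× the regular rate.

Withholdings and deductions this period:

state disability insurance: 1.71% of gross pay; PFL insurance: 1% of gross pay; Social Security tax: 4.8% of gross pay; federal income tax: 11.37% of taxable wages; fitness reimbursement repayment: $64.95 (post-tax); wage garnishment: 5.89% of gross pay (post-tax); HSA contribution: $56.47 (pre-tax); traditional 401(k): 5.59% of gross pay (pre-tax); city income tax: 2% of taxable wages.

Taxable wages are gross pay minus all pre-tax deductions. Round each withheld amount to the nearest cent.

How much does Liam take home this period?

Regular pay: 38 × $43.44 = $1650.72
Overtime pay: 8 × $43.44 × 1.5 = $521.28
Gross pay = $1650.72 + $521.28 = $2172.00
HSA contribution: $56.47
Traditional 401(k): $2172.00 × 0.0559 = $121.41
Pre-tax total = $56.47 + $121.41 = $177.88
Taxable wages = $2172.00 − $177.88 = $1994.12
City income tax: $1994.12 × 0.02 = $39.88
Federal income tax: $1994.12 × 0.1137 = $226.73
PFL insurance: $2172.00 × 0.01 = $21.72
Social Security tax: $2172.00 × 0.048 = $104.26
State disability insurance: $2172.00 × 0.0171 = $37.14
Wage garnishment: $2172.00 × 0.0589 = $127.93
Fitness reimbursement repayment: $64.95
Total deductions = $56.47 + $121.41 + $39.88 + $226.73 + $21.72 + $104.26 + $37.14 + $127.93 + $64.95 = $800.49
Net pay = $2172.00 − $800.49 = $1371.51

$1371.51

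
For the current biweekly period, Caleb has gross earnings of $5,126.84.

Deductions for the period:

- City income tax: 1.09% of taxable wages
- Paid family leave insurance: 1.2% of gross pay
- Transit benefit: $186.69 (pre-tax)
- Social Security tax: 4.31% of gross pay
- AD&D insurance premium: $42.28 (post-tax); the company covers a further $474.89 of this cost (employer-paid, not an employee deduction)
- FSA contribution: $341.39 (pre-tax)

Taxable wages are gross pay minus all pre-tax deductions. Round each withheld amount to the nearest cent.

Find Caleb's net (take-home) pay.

FSA contribution: $341.39
Transit benefit: $186.69
Pre-tax total = $341.39 + $186.69 = $528.08
Taxable wages = $5,126.84 − $528.08 = $4,598.76
City income tax: $4,598.76 × 0.0109 = $50.13
Social Security tax: $5,126.84 × 0.0431 = $220.97
Paid family leave insurance: $5,126.84 × 0.012 = $61.52
AD&D insurance premium: $42.28
(Employer's $474.89 toward AD&D insurance premium is not withheld from the employee.)
Total deductions = $341.39 + $186.69 + $50.13 + $220.97 + $61.52 + $42.28 = $902.98
Net pay = $5,126.84 − $902.98 = $4,223.86

$4,223.86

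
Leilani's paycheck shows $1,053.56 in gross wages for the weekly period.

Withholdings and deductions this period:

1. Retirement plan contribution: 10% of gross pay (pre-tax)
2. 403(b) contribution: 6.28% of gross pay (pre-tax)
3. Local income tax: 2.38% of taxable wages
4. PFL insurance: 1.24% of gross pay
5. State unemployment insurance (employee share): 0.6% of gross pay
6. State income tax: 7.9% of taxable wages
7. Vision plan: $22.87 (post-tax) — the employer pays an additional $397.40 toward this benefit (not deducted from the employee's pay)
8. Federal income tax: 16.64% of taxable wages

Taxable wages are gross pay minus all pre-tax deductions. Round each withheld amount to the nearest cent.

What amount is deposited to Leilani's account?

Retirement plan contribution: $1,053.56 × 0.1 = $105.36
403(b) contribution: $1,053.56 × 0.0628 = $66.16
Pre-tax total = $105.36 + $66.16 = $171.52
Taxable wages = $1,053.56 − $171.52 = $882.04
Local income tax: $882.04 × 0.0238 = $20.99
State income tax: $882.04 × 0.079 = $69.68
Federal income tax: $882.04 × 0.1664 = $146.77
State unemployment insurance (employee share): $1,053.56 × 0.006 = $6.32
PFL insurance: $1,053.56 × 0.0124 = $13.06
Vision plan: $22.87
(Employer's $397.40 toward vision plan is not withheld from the employee.)
Total deductions = $105.36 + $66.16 + $20.99 + $69.68 + $146.77 + $6.32 + $13.06 + $22.87 = $451.21
Net pay = $1,053.56 − $451.21 = $602.35

$602.35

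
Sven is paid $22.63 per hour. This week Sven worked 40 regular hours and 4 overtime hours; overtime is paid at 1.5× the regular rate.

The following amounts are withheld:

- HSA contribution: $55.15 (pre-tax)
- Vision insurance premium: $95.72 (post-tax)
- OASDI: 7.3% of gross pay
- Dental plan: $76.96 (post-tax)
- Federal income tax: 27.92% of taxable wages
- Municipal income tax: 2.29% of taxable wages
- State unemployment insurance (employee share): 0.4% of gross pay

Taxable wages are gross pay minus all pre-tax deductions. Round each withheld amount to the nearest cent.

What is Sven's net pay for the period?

$435.18

Regular pay: 40 × $22.63 = $905.20
Overtime pay: 4 × $22.63 × 1.5 = $135.78
Gross pay = $905.20 + $135.78 = $1,040.98
HSA contribution: $55.15
Taxable wages = $1,040.98 − $55.15 = $985.83
Municipal income tax: $985.83 × 0.0229 = $22.58
Federal income tax: $985.83 × 0.2792 = $275.24
OASDI: $1,040.98 × 0.073 = $75.99
State unemployment insurance (employee share): $1,040.98 × 0.004 = $4.16
Dental plan: $76.96
Vision insurance premium: $95.72
Total deductions = $55.15 + $22.58 + $275.24 + $75.99 + $4.16 + $76.96 + $95.72 = $605.80
Net pay = $1,040.98 − $605.80 = $435.18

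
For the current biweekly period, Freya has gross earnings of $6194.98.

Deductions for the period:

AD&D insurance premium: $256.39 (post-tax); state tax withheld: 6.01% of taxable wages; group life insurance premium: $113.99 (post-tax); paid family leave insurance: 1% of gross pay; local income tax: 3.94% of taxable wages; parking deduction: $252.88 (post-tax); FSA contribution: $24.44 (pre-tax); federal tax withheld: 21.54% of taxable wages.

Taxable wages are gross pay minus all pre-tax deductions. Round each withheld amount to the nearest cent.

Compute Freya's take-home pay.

$3542.23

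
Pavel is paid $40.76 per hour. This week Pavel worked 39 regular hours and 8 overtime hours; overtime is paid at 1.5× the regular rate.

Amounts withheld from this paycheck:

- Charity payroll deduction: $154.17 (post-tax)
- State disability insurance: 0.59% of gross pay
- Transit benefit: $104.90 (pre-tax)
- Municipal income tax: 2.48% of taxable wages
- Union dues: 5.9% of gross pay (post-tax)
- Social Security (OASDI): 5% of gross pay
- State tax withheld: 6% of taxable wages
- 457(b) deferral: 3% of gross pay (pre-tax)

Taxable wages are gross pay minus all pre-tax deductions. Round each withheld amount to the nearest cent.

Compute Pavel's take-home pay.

$1,356.38

Regular pay: 39 × $40.76 = $1,589.64
Overtime pay: 8 × $40.76 × 1.5 = $489.12
Gross pay = $1,589.64 + $489.12 = $2,078.76
457(b) deferral: $2,078.76 × 0.03 = $62.36
Transit benefit: $104.90
Pre-tax total = $62.36 + $104.90 = $167.26
Taxable wages = $2,078.76 − $167.26 = $1,911.50
Municipal income tax: $1,911.50 × 0.0248 = $47.41
State tax withheld: $1,911.50 × 0.06 = $114.69
State disability insurance: $2,078.76 × 0.0059 = $12.26
Social Security (OASDI): $2,078.76 × 0.05 = $103.94
Union dues: $2,078.76 × 0.059 = $122.65
Charity payroll deduction: $154.17
Total deductions = $62.36 + $104.90 + $47.41 + $114.69 + $12.26 + $103.94 + $122.65 + $154.17 = $722.38
Net pay = $2,078.76 − $722.38 = $1,356.38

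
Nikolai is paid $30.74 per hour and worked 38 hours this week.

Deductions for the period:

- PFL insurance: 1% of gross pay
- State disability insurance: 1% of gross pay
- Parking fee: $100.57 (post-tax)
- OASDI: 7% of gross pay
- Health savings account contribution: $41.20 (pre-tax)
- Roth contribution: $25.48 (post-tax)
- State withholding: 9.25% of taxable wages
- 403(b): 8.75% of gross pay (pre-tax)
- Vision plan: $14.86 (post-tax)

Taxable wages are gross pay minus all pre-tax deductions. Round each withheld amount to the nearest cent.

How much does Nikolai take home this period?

Gross pay: 38 × $30.74 = $1168.12
403(b): $1168.12 × 0.0875 = $102.21
Health savings account contribution: $41.20
Pre-tax total = $102.21 + $41.20 = $143.41
Taxable wages = $1168.12 − $143.41 = $1024.71
State withholding: $1024.71 × 0.0925 = $94.79
OASDI: $1168.12 × 0.07 = $81.77
State disability insurance: $1168.12 × 0.01 = $11.68
PFL insurance: $1168.12 × 0.01 = $11.68
Parking fee: $100.57
Vision plan: $14.86
Roth contribution: $25.48
Total deductions = $102.21 + $41.20 + $94.79 + $81.77 + $11.68 + $11.68 + $100.57 + $14.86 + $25.48 = $484.24
Net pay = $1168.12 − $484.24 = $683.88

$683.88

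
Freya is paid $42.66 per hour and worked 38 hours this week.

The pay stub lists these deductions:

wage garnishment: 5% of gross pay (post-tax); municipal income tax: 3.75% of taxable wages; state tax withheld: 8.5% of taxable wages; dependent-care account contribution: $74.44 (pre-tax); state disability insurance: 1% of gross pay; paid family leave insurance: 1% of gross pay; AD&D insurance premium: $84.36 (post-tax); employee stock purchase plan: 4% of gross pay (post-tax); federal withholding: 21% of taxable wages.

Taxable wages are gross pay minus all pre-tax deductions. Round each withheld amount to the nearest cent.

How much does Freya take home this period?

Gross pay: 38 × $42.66 = $1621.08
Dependent-care account contribution: $74.44
Taxable wages = $1621.08 − $74.44 = $1546.64
Federal withholding: $1546.64 × 0.21 = $324.79
Municipal income tax: $1546.64 × 0.0375 = $58.00
State tax withheld: $1546.64 × 0.085 = $131.46
Paid family leave insurance: $1621.08 × 0.01 = $16.21
State disability insurance: $1621.08 × 0.01 = $16.21
Wage garnishment: $1621.08 × 0.05 = $81.05
AD&D insurance premium: $84.36
Employee stock purchase plan: $1621.08 × 0.04 = $64.84
Total deductions = $74.44 + $324.79 + $58.00 + $131.46 + $16.21 + $16.21 + $81.05 + $84.36 + $64.84 = $851.36
Net pay = $1621.08 − $851.36 = $769.72

$769.72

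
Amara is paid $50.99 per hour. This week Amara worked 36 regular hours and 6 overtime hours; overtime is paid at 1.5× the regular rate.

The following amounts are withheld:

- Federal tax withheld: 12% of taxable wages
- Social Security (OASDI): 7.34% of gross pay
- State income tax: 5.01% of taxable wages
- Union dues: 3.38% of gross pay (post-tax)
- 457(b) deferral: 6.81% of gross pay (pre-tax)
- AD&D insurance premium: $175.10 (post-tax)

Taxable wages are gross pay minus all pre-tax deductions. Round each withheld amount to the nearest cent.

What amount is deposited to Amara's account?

Regular pay: 36 × $50.99 = $1,835.64
Overtime pay: 6 × $50.99 × 1.5 = $458.91
Gross pay = $1,835.64 + $458.91 = $2,294.55
457(b) deferral: $2,294.55 × 0.0681 = $156.26
Taxable wages = $2,294.55 − $156.26 = $2,138.29
State income tax: $2,138.29 × 0.0501 = $107.13
Federal tax withheld: $2,138.29 × 0.12 = $256.59
Social Security (OASDI): $2,294.55 × 0.0734 = $168.42
Union dues: $2,294.55 × 0.0338 = $77.56
AD&D insurance premium: $175.10
Total deductions = $156.26 + $107.13 + $256.59 + $168.42 + $77.56 + $175.10 = $941.06
Net pay = $2,294.55 − $941.06 = $1,353.49

$1,353.49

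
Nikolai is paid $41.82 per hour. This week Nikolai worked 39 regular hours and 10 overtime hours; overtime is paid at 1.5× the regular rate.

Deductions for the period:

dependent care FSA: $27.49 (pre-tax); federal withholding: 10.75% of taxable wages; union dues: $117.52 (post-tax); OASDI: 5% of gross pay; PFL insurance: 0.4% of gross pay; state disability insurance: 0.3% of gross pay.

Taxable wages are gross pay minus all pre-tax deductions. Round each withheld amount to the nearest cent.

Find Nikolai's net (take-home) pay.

Regular pay: 39 × $41.82 = $1,630.98
Overtime pay: 10 × $41.82 × 1.5 = $627.30
Gross pay = $1,630.98 + $627.30 = $2,258.28
Dependent care FSA: $27.49
Taxable wages = $2,258.28 − $27.49 = $2,230.79
Federal withholding: $2,230.79 × 0.1075 = $239.81
OASDI: $2,258.28 × 0.05 = $112.91
PFL insurance: $2,258.28 × 0.004 = $9.03
State disability insurance: $2,258.28 × 0.003 = $6.77
Union dues: $117.52
Total deductions = $27.49 + $239.81 + $112.91 + $9.03 + $6.77 + $117.52 = $513.53
Net pay = $2,258.28 − $513.53 = $1,744.75

$1,744.75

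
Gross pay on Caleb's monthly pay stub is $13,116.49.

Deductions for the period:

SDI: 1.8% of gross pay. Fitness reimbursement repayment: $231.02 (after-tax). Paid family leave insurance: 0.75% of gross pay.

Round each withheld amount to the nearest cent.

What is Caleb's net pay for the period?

$12,551.00

Paid family leave insurance: $13,116.49 × 0.0075 = $98.37
SDI: $13,116.49 × 0.018 = $236.10
Fitness reimbursement repayment: $231.02
Total deductions = $98.37 + $236.10 + $231.02 = $565.49
Net pay = $13,116.49 − $565.49 = $12,551.00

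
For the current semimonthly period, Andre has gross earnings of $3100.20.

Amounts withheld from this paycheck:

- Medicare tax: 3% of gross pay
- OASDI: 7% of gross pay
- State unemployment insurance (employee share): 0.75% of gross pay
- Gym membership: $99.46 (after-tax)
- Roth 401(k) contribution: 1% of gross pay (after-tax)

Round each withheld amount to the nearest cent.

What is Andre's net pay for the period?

OASDI: $3100.20 × 0.07 = $217.01
State unemployment insurance (employee share): $3100.20 × 0.0075 = $23.25
Medicare tax: $3100.20 × 0.03 = $93.01
Roth 401(k) contribution: $3100.20 × 0.01 = $31.00
Gym membership: $99.46
Total deductions = $217.01 + $23.25 + $93.01 + $31.00 + $99.46 = $463.73
Net pay = $3100.20 − $463.73 = $2636.47

$2636.47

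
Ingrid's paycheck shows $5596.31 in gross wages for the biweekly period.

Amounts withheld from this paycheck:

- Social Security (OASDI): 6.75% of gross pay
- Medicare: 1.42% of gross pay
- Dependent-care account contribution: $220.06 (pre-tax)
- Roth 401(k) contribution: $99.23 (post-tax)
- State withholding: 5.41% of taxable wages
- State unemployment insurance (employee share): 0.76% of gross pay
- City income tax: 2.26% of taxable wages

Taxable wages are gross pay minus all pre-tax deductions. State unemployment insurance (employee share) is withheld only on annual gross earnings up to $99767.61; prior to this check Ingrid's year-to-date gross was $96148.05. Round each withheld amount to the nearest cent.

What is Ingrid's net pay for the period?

$4379.93

Dependent-care account contribution: $220.06
Taxable wages = $5596.31 − $220.06 = $5376.25
State withholding: $5376.25 × 0.0541 = $290.86
City income tax: $5376.25 × 0.0226 = $121.50
State unemployment insurance (employee share): only $99767.61 − $96148.05 = $3619.56 of this check is subject → $3619.56 × 0.0076 = $27.51
Social Security (OASDI): $5596.31 × 0.0675 = $377.75
Medicare: $5596.31 × 0.0142 = $79.47
Roth 401(k) contribution: $99.23
Total deductions = $220.06 + $290.86 + $121.50 + $27.51 + $377.75 + $79.47 + $99.23 = $1216.38
Net pay = $5596.31 − $1216.38 = $4379.93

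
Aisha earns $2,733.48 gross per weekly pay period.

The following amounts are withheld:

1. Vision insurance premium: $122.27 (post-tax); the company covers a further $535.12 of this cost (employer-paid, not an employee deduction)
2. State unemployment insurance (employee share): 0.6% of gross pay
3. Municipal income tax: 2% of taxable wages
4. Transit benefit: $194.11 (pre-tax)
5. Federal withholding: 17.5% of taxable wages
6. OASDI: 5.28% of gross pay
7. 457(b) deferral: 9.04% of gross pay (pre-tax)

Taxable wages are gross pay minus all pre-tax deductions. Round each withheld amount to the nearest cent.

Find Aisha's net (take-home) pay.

$1,562.26

457(b) deferral: $2,733.48 × 0.0904 = $247.11
Transit benefit: $194.11
Pre-tax total = $247.11 + $194.11 = $441.22
Taxable wages = $2,733.48 − $441.22 = $2,292.26
Municipal income tax: $2,292.26 × 0.02 = $45.85
Federal withholding: $2,292.26 × 0.175 = $401.15
State unemployment insurance (employee share): $2,733.48 × 0.006 = $16.40
OASDI: $2,733.48 × 0.0528 = $144.33
Vision insurance premium: $122.27
(Employer's $535.12 toward vision insurance premium is not withheld from the employee.)
Total deductions = $247.11 + $194.11 + $45.85 + $401.15 + $16.40 + $144.33 + $122.27 = $1,171.22
Net pay = $2,733.48 − $1,171.22 = $1,562.26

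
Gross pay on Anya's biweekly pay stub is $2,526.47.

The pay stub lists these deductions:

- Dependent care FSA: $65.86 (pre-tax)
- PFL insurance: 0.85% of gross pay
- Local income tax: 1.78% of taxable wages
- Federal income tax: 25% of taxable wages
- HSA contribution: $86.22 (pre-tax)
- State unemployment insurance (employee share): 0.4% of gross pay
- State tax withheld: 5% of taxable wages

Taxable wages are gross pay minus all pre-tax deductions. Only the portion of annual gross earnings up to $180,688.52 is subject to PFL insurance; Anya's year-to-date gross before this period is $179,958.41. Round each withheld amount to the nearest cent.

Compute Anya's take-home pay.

$1,603.49

HSA contribution: $86.22
Dependent care FSA: $65.86
Pre-tax total = $86.22 + $65.86 = $152.08
Taxable wages = $2,526.47 − $152.08 = $2,374.39
State tax withheld: $2,374.39 × 0.05 = $118.72
Local income tax: $2,374.39 × 0.0178 = $42.26
Federal income tax: $2,374.39 × 0.25 = $593.60
State unemployment insurance (employee share): $2,526.47 × 0.004 = $10.11
PFL insurance: only $180,688.52 − $179,958.41 = $730.11 of this check is subject → $730.11 × 0.0085 = $6.21
Total deductions = $86.22 + $65.86 + $118.72 + $42.26 + $593.60 + $10.11 + $6.21 = $922.98
Net pay = $2,526.47 − $922.98 = $1,603.49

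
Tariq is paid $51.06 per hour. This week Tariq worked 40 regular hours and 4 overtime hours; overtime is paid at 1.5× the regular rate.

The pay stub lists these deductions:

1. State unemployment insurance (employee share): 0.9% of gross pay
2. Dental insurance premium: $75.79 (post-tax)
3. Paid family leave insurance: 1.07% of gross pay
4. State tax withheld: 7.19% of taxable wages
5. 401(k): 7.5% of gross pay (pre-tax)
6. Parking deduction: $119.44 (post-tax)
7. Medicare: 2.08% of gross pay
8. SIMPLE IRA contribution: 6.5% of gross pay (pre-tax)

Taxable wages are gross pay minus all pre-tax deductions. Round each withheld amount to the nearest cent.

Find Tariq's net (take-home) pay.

Regular pay: 40 × $51.06 = $2,042.40
Overtime pay: 4 × $51.06 × 1.5 = $306.36
Gross pay = $2,042.40 + $306.36 = $2,348.76
401(k): $2,348.76 × 0.075 = $176.16
SIMPLE IRA contribution: $2,348.76 × 0.065 = $152.67
Pre-tax total = $176.16 + $152.67 = $328.83
Taxable wages = $2,348.76 − $328.83 = $2,019.93
State tax withheld: $2,019.93 × 0.0719 = $145.23
Paid family leave insurance: $2,348.76 × 0.0107 = $25.13
Medicare: $2,348.76 × 0.0208 = $48.85
State unemployment insurance (employee share): $2,348.76 × 0.009 = $21.14
Parking deduction: $119.44
Dental insurance premium: $75.79
Total deductions = $176.16 + $152.67 + $145.23 + $25.13 + $48.85 + $21.14 + $119.44 + $75.79 = $764.41
Net pay = $2,348.76 − $764.41 = $1,584.35

$1,584.35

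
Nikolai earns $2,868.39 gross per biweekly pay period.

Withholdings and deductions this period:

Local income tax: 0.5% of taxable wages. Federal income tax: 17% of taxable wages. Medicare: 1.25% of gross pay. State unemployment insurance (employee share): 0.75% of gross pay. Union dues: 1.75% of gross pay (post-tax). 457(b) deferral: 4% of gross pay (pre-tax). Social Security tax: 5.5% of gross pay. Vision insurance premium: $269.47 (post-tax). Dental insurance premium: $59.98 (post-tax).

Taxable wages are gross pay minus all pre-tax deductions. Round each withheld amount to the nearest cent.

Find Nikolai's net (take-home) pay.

457(b) deferral: $2,868.39 × 0.04 = $114.74
Taxable wages = $2,868.39 − $114.74 = $2,753.65
Local income tax: $2,753.65 × 0.005 = $13.77
Federal income tax: $2,753.65 × 0.17 = $468.12
Medicare: $2,868.39 × 0.0125 = $35.85
State unemployment insurance (employee share): $2,868.39 × 0.0075 = $21.51
Social Security tax: $2,868.39 × 0.055 = $157.76
Vision insurance premium: $269.47
Union dues: $2,868.39 × 0.0175 = $50.20
Dental insurance premium: $59.98
Total deductions = $114.74 + $13.77 + $468.12 + $35.85 + $21.51 + $157.76 + $269.47 + $50.20 + $59.98 = $1,191.40
Net pay = $2,868.39 − $1,191.40 = $1,676.99

$1,676.99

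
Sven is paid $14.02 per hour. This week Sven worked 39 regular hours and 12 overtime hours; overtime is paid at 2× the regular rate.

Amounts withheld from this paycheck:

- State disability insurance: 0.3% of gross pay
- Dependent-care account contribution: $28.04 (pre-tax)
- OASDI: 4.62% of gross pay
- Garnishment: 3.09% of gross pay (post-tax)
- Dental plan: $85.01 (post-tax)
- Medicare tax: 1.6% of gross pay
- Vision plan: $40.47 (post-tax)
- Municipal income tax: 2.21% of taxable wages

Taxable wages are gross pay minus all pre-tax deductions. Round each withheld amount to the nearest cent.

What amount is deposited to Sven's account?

Regular pay: 39 × $14.02 = $546.78
Overtime pay: 12 × $14.02 × 2 = $336.48
Gross pay = $546.78 + $336.48 = $883.26
Dependent-care account contribution: $28.04
Taxable wages = $883.26 − $28.04 = $855.22
Municipal income tax: $855.22 × 0.0221 = $18.90
OASDI: $883.26 × 0.0462 = $40.81
State disability insurance: $883.26 × 0.003 = $2.65
Medicare tax: $883.26 × 0.016 = $14.13
Vision plan: $40.47
Dental plan: $85.01
Garnishment: $883.26 × 0.0309 = $27.29
Total deductions = $28.04 + $18.90 + $40.81 + $2.65 + $14.13 + $40.47 + $85.01 + $27.29 = $257.30
Net pay = $883.26 − $257.30 = $625.96

$625.96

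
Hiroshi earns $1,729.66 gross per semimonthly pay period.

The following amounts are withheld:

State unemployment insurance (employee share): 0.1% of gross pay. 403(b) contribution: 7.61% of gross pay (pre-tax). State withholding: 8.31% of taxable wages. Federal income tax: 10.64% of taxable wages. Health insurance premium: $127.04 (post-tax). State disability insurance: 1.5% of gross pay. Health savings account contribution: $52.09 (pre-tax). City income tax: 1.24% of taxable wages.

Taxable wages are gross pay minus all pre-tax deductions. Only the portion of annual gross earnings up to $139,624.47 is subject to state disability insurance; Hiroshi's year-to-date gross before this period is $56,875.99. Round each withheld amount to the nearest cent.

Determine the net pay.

$1,079.10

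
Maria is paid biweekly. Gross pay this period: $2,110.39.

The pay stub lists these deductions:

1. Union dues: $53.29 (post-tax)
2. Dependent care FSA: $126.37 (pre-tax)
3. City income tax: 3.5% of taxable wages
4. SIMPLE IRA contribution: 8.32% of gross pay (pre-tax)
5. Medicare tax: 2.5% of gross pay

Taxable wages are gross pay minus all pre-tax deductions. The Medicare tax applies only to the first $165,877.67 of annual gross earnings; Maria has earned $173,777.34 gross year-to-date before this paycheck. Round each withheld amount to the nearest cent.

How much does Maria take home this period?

$1,691.85

Dependent care FSA: $126.37
SIMPLE IRA contribution: $2,110.39 × 0.0832 = $175.58
Pre-tax total = $126.37 + $175.58 = $301.95
Taxable wages = $2,110.39 − $301.95 = $1,808.44
City income tax: $1,808.44 × 0.035 = $63.30
Medicare tax: annual cap $165,877.67 already reached (YTD $173,777.34), so $0.00
Union dues: $53.29
Total deductions = $126.37 + $175.58 + $63.30 + $0.00 + $53.29 = $418.54
Net pay = $2,110.39 − $418.54 = $1,691.85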